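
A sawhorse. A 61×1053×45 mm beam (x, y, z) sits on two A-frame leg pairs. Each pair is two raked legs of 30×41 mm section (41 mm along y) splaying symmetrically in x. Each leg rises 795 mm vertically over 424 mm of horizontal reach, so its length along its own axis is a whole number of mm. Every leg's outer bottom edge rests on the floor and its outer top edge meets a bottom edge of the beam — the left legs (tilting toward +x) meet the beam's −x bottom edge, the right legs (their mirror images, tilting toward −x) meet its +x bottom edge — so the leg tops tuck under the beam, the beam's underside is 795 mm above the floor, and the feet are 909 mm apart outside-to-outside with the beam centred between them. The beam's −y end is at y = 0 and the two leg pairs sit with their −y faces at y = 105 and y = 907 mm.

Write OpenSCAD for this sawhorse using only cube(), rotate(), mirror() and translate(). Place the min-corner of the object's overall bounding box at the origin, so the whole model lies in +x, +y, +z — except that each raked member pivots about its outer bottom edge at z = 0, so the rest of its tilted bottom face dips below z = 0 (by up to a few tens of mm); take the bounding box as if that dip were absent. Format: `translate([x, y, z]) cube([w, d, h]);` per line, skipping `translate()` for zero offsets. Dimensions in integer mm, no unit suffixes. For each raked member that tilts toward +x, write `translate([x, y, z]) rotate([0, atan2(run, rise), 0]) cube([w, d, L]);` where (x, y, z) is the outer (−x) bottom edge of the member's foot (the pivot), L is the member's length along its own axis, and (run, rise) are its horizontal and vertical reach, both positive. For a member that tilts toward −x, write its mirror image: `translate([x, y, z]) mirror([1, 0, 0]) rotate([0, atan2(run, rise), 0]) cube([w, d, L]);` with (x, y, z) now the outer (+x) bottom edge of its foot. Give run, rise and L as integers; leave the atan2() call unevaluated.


// leg length = √(424² + 795²) = 901
// right-leg outer foot x = 2·424 + 61 = 909
// beam min-corner = (424, 0, 795)
translate([424, 0, 795]) cube([61, 1053, 45]);
translate([0, 105, 0]) rotate([0, atan2(424, 795), 0]) cube([30, 41, 901]);
translate([909, 105, 0]) mirror([1, 0, 0]) rotate([0, atan2(424, 795), 0]) cube([30, 41, 901]);
translate([0, 907, 0]) rotate([0, atan2(424, 795), 0]) cube([30, 41, 901]);
translate([909, 907, 0]) mirror([1, 0, 0]) rotate([0, atan2(424, 795), 0]) cube([30, 41, 901]);


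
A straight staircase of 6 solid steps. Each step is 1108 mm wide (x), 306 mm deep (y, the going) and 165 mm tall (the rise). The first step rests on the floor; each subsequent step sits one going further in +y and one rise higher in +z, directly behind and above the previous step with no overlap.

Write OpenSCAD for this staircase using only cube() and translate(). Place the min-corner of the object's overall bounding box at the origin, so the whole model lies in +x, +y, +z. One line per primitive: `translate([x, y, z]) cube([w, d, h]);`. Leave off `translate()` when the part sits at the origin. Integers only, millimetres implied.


cube([1108, 306, 165]);
translate([0, 306, 165]) cube([1108, 306, 165]);
translate([0, 612, 330]) cube([1108, 306, 165]);
translate([0, 918, 495]) cube([1108, 306, 165]);
translate([0, 1224, 660]) cube([1108, 306, 165]);
translate([0, 1530, 825]) cube([1108, 306, 165]);


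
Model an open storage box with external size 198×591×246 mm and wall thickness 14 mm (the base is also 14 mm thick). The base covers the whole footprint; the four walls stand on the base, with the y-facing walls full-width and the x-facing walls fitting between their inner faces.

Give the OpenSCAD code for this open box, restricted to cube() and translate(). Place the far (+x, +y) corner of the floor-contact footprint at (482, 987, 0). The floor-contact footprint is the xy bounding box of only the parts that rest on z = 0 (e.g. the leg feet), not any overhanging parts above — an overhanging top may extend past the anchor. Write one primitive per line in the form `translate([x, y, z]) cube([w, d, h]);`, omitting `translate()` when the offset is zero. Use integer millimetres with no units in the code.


translate([284, 396, 0]) cube([198, 591, 14]);
translate([284, 396, 14]) cube([198, 14, 232]);
translate([284, 973, 14]) cube([198, 14, 232]);
translate([284, 410, 14]) cube([14, 563, 232]);
translate([468, 410, 14]) cube([14, 563, 232]);


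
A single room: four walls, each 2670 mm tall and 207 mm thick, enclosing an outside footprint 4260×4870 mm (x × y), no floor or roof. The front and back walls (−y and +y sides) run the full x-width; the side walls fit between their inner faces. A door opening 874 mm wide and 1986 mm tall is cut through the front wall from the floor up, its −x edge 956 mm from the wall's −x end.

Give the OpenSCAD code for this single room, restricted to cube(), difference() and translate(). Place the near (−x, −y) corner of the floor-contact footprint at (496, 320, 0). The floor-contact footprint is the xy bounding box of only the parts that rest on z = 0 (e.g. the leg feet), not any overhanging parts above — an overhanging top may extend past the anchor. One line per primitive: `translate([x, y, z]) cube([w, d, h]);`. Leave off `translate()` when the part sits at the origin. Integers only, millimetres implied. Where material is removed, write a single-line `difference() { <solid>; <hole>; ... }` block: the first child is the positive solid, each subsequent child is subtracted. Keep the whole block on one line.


difference() { translate([496, 320, 0]) cube([4260, 207, 2670]); translate([1452, 320, 0]) cube([874, 207, 1986]); }
translate([496, 4983, 0]) cube([4260, 207, 2670]);
translate([496, 527, 0]) cube([207, 4456, 2670]);
translate([4549, 527, 0]) cube([207, 4456, 2670]);


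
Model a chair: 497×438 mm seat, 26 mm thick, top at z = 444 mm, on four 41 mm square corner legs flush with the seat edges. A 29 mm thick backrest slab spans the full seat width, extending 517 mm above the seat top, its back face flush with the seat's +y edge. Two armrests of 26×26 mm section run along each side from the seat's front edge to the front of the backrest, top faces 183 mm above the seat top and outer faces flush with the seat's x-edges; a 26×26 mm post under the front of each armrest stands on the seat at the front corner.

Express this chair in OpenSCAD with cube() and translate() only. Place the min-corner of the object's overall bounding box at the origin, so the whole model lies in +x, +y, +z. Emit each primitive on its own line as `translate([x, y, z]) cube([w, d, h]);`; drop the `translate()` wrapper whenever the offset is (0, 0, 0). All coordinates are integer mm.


// leg_h = 444 - 26 = 418
// arm post h = 183 - 26 = 157
translate([0, 0, 418]) cube([497, 438, 26]);
cube([41, 41, 418]);
translate([456, 0, 0]) cube([41, 41, 418]);
translate([0, 397, 0]) cube([41, 41, 418]);
translate([456, 397, 0]) cube([41, 41, 418]);
translate([0, 409, 444]) cube([497, 29, 517]);
translate([0, 0, 601]) cube([26, 409, 26]);
translate([471, 0, 601]) cube([26, 409, 26]);
translate([0, 0, 444]) cube([26, 26, 157]);
translate([471, 0, 444]) cube([26, 26, 157]);


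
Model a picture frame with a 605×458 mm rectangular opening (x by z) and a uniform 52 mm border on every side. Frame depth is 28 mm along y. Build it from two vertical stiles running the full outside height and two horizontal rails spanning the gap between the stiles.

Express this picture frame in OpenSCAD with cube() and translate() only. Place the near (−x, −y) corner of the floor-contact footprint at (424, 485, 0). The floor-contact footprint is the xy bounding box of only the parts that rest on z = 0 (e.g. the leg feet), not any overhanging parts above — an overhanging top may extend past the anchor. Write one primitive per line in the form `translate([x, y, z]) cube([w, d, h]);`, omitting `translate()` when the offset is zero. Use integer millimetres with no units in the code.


translate([424, 485, 0]) cube([52, 28, 562]);
translate([1081, 485, 0]) cube([52, 28, 562]);
translate([476, 485, 0]) cube([605, 28, 52]);
translate([476, 485, 510]) cube([605, 28, 52]);


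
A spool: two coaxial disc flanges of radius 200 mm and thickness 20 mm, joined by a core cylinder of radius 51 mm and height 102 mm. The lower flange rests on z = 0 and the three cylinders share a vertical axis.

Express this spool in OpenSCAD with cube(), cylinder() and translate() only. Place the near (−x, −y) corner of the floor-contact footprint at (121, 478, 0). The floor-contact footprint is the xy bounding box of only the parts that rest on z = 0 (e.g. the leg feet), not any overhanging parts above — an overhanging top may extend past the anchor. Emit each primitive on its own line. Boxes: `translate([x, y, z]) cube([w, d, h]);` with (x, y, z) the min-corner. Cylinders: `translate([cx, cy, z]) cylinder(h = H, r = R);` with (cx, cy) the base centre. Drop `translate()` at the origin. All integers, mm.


translate([321, 678, 0]) cylinder(h = 20, r = 200);
translate([321, 678, 20]) cylinder(h = 102, r = 51);
translate([321, 678, 122]) cylinder(h = 20, r = 200);


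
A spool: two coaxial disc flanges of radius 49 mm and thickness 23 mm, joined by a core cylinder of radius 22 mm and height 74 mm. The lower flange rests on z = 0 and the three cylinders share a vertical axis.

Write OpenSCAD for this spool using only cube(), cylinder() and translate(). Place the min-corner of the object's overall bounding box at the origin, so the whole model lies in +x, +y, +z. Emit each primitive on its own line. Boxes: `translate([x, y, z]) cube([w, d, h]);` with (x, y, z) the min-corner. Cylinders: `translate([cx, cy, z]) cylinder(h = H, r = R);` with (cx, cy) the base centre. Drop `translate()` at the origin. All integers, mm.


translate([49, 49, 0]) cylinder(h = 23, r = 49);
translate([49, 49, 23]) cylinder(h = 74, r = 22);
translate([49, 49, 97]) cylinder(h = 23, r = 49);


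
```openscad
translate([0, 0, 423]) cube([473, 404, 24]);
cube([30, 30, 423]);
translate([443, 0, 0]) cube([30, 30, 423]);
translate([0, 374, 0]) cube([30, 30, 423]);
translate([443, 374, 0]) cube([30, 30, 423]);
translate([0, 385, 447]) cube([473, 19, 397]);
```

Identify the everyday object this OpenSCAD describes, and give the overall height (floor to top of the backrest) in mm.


A chair. The overall height is 844 mm.

A slab on four corner posts with a tall panel at the back — a chair. The seat slab sits at z = 423 with thickness 24, and the 397 mm backrest starts at the seat top, so the overall height is 423 + 24 + 397 = 844 mm.


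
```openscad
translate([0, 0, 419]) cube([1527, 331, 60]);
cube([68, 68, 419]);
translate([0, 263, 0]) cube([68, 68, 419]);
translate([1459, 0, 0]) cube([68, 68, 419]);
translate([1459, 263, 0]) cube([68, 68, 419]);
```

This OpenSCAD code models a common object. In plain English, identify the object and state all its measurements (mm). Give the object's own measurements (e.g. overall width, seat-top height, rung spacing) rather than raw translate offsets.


A bench: a 1527×331 mm seat slab, 60 mm thick, top at z = 479 mm, on four 68×68 mm square legs flush with the seat corners and standing on z = 0.


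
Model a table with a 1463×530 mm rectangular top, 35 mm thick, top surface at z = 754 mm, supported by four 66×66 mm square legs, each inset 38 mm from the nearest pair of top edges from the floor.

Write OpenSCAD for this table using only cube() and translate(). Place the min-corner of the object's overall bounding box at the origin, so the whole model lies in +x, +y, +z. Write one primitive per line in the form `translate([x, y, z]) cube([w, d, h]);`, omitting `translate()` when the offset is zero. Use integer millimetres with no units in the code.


// leg_h = 754 - 35 = 719
translate([0, 0, 719]) cube([1463, 530, 35]);
translate([38, 38, 0]) cube([66, 66, 719]);
translate([1359, 38, 0]) cube([66, 66, 719]);
translate([38, 426, 0]) cube([66, 66, 719]);
translate([1359, 426, 0]) cube([66, 66, 719]);


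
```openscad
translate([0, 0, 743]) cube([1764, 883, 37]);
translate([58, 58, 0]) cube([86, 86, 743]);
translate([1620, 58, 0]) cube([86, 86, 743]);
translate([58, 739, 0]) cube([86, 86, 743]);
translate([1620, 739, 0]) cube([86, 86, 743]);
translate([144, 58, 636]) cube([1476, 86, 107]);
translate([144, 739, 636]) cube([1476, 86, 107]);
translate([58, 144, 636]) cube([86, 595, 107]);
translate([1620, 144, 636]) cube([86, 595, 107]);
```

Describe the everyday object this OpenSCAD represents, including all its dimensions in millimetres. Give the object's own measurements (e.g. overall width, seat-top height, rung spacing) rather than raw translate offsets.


A table: top 1764 mm (x) × 883 mm (y), 37 mm thick, upper face at z = 780 mm, on four 86×86 mm square legs, each inset 58 mm from the nearest pair of top edges from z = 0 to the bottom of the top. Four apron rails, 86 mm thick and 107 mm tall, run between adjacent legs with their top edges flush with the underside of the top and their outer faces flush with the legs' outer faces.


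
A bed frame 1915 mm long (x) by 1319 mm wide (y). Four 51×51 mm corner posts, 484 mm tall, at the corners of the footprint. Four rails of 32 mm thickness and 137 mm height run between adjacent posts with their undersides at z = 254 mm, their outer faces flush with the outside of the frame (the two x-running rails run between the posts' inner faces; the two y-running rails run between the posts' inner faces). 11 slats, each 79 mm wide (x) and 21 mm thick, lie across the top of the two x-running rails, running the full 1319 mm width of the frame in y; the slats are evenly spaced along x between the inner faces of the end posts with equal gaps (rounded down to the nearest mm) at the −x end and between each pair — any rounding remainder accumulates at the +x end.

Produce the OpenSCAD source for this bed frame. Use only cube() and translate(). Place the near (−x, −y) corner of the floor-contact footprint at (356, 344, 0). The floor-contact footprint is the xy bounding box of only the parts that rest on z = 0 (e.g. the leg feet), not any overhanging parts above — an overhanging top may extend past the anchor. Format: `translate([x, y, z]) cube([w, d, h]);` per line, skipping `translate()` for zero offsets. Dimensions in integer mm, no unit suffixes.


// slat z = rail_z + rail_h = 254 + 137 = 391
// slat gap = ⌊(1813 − 11·79) / 12⌋ = 78
translate([356, 344, 0]) cube([51, 51, 484]);
translate([356, 1612, 0]) cube([51, 51, 484]);
translate([2220, 344, 0]) cube([51, 51, 484]);
translate([2220, 1612, 0]) cube([51, 51, 484]);
translate([407, 344, 254]) cube([1813, 32, 137]);
translate([407, 1631, 254]) cube([1813, 32, 137]);
translate([356, 395, 254]) cube([32, 1217, 137]);
translate([2239, 395, 254]) cube([32, 1217, 137]);
translate([485, 344, 391]) cube([79, 1319, 21]);
translate([642, 344, 391]) cube([79, 1319, 21]);
translate([799, 344, 391]) cube([79, 1319, 21]);
translate([956, 344, 391]) cube([79, 1319, 21]);
translate([1113, 344, 391]) cube([79, 1319, 21]);
translate([1270, 344, 391]) cube([79, 1319, 21]);
translate([1427, 344, 391]) cube([79, 1319, 21]);
translate([1584, 344, 391]) cube([79, 1319, 21]);
translate([1741, 344, 391]) cube([79, 1319, 21]);
translate([1898, 344, 391]) cube([79, 1319, 21]);
translate([2055, 344, 391]) cube([79, 1319, 21]);


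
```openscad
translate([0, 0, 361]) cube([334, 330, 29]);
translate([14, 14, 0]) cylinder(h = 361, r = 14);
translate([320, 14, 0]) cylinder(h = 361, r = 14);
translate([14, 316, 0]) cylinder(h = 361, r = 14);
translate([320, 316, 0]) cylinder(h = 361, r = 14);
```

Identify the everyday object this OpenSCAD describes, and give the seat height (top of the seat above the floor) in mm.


A stool. The seat height is 390 mm.

A 334×330×29 slab at z = 361 on four corner cylinders — a stool. The seat top is 361 + 29 = 390 mm.


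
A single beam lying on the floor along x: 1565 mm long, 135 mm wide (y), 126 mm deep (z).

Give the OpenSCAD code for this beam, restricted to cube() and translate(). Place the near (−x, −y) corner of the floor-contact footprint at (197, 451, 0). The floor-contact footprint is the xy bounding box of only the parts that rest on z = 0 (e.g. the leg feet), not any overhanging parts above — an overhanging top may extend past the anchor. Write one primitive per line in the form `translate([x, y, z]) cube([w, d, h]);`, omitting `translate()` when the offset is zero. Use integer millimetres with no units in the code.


translate([197, 451, 0]) cube([1565, 135, 126]);


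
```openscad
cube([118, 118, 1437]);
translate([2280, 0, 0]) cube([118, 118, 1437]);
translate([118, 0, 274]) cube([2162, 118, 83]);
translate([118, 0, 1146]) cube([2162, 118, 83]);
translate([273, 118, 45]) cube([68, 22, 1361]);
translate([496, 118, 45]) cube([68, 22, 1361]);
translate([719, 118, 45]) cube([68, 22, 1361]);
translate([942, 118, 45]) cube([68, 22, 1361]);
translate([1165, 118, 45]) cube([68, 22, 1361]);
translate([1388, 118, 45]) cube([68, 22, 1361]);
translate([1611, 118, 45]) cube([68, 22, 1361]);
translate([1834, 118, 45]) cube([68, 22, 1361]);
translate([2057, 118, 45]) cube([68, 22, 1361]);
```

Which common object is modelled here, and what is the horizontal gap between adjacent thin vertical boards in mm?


A fence section. The picket gap is 155 mm.

Two posts, two rails, 9 pickets — a fence section. Span 2162 mm holds 9 pickets of 68 mm with 10 equal gaps: ⌊(2162 − 9·68) / 10⌋ = 155 mm.


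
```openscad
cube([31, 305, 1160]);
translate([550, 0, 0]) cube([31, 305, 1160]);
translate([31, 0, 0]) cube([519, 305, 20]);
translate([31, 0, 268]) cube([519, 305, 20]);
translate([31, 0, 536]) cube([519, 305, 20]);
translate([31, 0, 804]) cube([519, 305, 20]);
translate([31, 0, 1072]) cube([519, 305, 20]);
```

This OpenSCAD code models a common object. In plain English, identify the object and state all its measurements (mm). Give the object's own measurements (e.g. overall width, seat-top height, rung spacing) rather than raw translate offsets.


An open bookshelf. Two side panels, each 31 mm thick, 305 mm deep and 1160 mm tall, stand 581 mm apart (outside-to-outside). Between them sit 5 shelves, each 20 mm thick and 305 mm deep, spanning the full gap between the sides. The bottom shelf rests on the floor (its underside at z = 0) and the clear gap between one shelf's top and the next shelf's underside is 248 mm.


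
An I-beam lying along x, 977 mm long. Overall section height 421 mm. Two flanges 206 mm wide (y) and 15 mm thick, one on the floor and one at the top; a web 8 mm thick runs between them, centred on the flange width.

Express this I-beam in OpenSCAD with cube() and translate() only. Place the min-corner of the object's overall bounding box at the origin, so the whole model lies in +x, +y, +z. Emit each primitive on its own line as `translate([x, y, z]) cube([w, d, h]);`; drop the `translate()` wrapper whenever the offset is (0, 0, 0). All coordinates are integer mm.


cube([977, 206, 15]);
translate([0, 99, 15]) cube([977, 8, 391]);
translate([0, 0, 406]) cube([977, 206, 15]);


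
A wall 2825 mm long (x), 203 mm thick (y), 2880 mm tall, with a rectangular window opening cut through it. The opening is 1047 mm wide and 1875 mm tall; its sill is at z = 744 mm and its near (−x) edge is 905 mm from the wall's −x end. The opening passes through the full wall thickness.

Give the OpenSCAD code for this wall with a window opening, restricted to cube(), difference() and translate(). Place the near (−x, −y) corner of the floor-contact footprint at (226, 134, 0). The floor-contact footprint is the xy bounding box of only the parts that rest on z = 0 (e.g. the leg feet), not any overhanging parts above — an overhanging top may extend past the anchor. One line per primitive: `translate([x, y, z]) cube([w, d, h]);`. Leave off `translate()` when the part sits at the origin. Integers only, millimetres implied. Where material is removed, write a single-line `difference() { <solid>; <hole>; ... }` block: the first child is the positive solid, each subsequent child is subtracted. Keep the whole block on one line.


difference() { translate([226, 134, 0]) cube([2825, 203, 2880]); translate([1131, 134, 744]) cube([1047, 203, 1875]); }


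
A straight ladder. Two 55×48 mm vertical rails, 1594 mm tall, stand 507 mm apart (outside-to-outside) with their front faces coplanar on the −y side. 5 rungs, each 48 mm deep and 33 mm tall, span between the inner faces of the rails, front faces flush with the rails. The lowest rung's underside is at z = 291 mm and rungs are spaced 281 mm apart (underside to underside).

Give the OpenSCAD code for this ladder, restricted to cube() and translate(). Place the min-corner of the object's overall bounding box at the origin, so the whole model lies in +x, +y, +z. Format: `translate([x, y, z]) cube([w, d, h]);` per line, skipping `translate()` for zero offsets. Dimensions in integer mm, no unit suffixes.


cube([55, 48, 1594]);
translate([452, 0, 0]) cube([55, 48, 1594]);
translate([55, 0, 291]) cube([397, 48, 33]);
translate([55, 0, 572]) cube([397, 48, 33]);
translate([55, 0, 853]) cube([397, 48, 33]);
translate([55, 0, 1134]) cube([397, 48, 33]);
translate([55, 0, 1415]) cube([397, 48, 33]);


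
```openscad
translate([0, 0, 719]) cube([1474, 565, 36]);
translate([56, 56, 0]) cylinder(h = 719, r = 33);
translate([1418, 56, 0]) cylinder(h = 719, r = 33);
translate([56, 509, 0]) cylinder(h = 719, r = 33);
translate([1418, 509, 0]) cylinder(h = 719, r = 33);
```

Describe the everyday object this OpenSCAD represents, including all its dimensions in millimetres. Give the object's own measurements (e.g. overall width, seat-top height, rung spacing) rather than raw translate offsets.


A table: top 1474 mm (x) × 565 mm (y), 36 mm thick, upper face at z = 755 mm, on four round legs of 66 mm diameter, each leg's bounding box inset 23 mm from the nearest pair of top edges from z = 0 to the bottom of the top.


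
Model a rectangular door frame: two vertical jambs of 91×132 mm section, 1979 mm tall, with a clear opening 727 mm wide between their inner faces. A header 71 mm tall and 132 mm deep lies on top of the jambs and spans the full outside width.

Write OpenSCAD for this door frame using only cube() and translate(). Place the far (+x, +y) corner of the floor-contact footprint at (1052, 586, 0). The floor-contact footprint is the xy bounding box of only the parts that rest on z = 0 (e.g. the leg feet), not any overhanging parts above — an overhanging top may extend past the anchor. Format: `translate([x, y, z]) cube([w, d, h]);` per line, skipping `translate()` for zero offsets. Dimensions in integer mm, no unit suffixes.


translate([143, 454, 0]) cube([91, 132, 1979]);
translate([961, 454, 0]) cube([91, 132, 1979]);
translate([143, 454, 1979]) cube([909, 132, 71]);


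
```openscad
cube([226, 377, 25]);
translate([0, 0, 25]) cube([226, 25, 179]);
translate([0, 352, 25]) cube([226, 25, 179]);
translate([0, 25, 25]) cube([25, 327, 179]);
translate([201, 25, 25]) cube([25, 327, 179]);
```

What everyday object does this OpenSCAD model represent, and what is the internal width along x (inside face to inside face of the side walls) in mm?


An open box. The internal width is 176 mm.

A 226×377 base slab with four walls standing on it — an open box. The base is 226 mm wide and the walls are 25 mm thick, so the internal width is 226 − 2 × 25 = 176 mm.


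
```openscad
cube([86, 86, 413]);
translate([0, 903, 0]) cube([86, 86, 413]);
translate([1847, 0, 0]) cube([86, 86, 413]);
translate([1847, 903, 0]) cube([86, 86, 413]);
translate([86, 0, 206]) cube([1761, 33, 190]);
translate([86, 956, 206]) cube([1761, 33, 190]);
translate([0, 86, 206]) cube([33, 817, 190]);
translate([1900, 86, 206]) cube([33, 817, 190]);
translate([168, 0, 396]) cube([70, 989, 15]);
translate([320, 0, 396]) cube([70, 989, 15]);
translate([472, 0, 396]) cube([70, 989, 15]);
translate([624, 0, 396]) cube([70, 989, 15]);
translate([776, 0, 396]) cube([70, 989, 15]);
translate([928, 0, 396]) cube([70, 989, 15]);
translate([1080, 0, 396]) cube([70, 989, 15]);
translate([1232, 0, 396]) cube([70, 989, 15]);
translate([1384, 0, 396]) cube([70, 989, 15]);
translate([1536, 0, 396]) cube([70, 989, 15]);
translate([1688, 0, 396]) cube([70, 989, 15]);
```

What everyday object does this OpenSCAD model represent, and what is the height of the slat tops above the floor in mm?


A bed frame. The slat-top height is 411 mm.

Four posts, four rails, and a row of slats — a bed frame. Slats sit on the rails at z = 206 + 190 = 396; with slat thickness 15, the top is 411 mm.


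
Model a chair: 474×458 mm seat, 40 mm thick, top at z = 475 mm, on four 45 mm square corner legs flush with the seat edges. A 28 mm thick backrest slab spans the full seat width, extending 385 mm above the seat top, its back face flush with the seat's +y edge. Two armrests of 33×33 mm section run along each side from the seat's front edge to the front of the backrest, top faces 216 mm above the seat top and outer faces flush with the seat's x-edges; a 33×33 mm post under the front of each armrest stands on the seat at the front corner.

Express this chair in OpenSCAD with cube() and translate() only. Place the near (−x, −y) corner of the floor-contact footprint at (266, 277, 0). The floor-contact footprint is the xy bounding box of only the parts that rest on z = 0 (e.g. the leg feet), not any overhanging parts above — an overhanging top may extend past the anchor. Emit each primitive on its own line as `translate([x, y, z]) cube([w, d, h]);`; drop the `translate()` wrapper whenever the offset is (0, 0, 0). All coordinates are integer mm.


translate([266, 277, 435]) cube([474, 458, 40]);
translate([266, 277, 0]) cube([45, 45, 435]);
translate([695, 277, 0]) cube([45, 45, 435]);
translate([266, 690, 0]) cube([45, 45, 435]);
translate([695, 690, 0]) cube([45, 45, 435]);
translate([266, 707, 475]) cube([474, 28, 385]);
translate([266, 277, 658]) cube([33, 430, 33]);
translate([707, 277, 658]) cube([33, 430, 33]);
translate([266, 277, 475]) cube([33, 33, 183]);
translate([707, 277, 475]) cube([33, 33, 183]);


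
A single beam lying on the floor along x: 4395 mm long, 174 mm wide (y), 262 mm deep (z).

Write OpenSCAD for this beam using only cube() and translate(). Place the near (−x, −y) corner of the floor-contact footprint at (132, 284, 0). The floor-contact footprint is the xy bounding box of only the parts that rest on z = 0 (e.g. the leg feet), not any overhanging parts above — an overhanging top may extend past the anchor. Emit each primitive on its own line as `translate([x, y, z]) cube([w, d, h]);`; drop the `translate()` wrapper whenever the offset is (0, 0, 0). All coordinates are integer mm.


translate([132, 284, 0]) cube([4395, 174, 262]);


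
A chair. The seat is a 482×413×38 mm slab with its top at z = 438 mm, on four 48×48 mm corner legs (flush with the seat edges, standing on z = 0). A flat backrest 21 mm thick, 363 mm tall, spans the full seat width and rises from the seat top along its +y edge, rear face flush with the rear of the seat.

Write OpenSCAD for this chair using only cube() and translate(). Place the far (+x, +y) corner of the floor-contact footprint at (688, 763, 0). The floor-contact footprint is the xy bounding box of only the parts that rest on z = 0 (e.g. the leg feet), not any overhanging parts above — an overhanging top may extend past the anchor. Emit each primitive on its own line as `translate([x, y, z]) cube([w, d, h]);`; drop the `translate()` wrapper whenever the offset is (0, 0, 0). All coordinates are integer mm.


translate([206, 350, 400]) cube([482, 413, 38]);
translate([206, 350, 0]) cube([48, 48, 400]);
translate([640, 350, 0]) cube([48, 48, 400]);
translate([206, 715, 0]) cube([48, 48, 400]);
translate([640, 715, 0]) cube([48, 48, 400]);
translate([206, 742, 438]) cube([482, 21, 363]);


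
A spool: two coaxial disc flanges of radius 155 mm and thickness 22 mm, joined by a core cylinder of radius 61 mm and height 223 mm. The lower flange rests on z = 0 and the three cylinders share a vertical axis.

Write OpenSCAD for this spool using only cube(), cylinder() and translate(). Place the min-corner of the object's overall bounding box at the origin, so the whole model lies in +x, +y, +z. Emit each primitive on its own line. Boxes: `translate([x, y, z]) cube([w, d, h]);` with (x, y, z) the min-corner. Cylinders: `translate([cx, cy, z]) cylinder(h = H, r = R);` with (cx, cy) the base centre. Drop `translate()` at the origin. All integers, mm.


translate([155, 155, 0]) cylinder(h = 22, r = 155);
translate([155, 155, 22]) cylinder(h = 223, r = 61);
translate([155, 155, 245]) cylinder(h = 22, r = 155);


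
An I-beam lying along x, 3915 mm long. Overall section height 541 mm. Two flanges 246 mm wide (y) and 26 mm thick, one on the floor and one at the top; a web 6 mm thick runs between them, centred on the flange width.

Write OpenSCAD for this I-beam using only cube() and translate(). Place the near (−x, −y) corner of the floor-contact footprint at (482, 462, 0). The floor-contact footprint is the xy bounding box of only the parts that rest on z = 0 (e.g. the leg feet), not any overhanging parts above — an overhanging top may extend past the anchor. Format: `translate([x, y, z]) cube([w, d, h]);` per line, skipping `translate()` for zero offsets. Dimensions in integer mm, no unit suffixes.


translate([482, 462, 0]) cube([3915, 246, 26]);
translate([482, 582, 26]) cube([3915, 6, 489]);
translate([482, 462, 515]) cube([3915, 246, 26]);


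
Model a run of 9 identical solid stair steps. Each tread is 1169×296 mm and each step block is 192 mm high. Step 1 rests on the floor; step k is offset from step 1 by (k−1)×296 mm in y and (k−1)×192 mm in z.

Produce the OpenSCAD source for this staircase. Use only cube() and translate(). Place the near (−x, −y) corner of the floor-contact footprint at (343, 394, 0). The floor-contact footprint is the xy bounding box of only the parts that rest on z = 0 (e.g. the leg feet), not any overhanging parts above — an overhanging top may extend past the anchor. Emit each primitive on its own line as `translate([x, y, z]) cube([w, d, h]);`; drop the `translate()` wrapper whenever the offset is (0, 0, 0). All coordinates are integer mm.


translate([343, 394, 0]) cube([1169, 296, 192]);
translate([343, 690, 192]) cube([1169, 296, 192]);
translate([343, 986, 384]) cube([1169, 296, 192]);
translate([343, 1282, 576]) cube([1169, 296, 192]);
translate([343, 1578, 768]) cube([1169, 296, 192]);
translate([343, 1874, 960]) cube([1169, 296, 192]);
translate([343, 2170, 1152]) cube([1169, 296, 192]);
translate([343, 2466, 1344]) cube([1169, 296, 192]);
translate([343, 2762, 1536]) cube([1169, 296, 192]);


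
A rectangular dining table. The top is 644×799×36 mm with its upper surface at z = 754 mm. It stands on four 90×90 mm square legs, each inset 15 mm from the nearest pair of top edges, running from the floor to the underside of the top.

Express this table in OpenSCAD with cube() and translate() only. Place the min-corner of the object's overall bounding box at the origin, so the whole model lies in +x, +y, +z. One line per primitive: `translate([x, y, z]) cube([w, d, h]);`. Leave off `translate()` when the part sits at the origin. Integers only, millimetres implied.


translate([0, 0, 718]) cube([644, 799, 36]);
translate([15, 15, 0]) cube([90, 90, 718]);
translate([539, 15, 0]) cube([90, 90, 718]);
translate([15, 694, 0]) cube([90, 90, 718]);
translate([539, 694, 0]) cube([90, 90, 718]);


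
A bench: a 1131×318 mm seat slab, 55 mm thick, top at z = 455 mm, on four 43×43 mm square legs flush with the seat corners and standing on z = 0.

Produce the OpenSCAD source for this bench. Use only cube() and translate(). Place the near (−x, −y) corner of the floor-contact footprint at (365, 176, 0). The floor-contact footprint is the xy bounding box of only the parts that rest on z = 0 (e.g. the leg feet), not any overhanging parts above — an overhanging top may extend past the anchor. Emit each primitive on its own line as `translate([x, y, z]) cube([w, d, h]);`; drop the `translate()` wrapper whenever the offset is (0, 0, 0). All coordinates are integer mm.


// leg_h = 455 − 55 = 400
translate([365, 176, 400]) cube([1131, 318, 55]);
translate([365, 176, 0]) cube([43, 43, 400]);
translate([365, 451, 0]) cube([43, 43, 400]);
translate([1453, 176, 0]) cube([43, 43, 400]);
translate([1453, 451, 0]) cube([43, 43, 400]);


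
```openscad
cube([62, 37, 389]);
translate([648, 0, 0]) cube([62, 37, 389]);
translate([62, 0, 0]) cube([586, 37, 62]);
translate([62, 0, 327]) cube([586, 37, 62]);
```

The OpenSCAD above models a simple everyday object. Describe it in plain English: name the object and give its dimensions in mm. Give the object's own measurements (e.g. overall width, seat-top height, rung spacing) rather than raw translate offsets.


A rectangular picture frame lying in the x–z plane (depth along y). The opening is 586 mm wide (x) by 265 mm tall (z), surrounded by a border 62 mm wide on all four sides. The frame is 37 mm deep and is made of two full-height vertical stiles with two horizontal rails fitted between them.


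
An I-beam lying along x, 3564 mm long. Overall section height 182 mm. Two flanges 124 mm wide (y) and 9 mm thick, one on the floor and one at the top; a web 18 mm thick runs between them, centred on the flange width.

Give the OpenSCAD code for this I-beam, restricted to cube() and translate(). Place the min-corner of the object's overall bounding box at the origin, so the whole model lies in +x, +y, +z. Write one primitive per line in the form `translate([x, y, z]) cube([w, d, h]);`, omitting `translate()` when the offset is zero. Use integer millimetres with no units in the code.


cube([3564, 124, 9]);
translate([0, 53, 9]) cube([3564, 18, 164]);
translate([0, 0, 173]) cube([3564, 124, 9]);


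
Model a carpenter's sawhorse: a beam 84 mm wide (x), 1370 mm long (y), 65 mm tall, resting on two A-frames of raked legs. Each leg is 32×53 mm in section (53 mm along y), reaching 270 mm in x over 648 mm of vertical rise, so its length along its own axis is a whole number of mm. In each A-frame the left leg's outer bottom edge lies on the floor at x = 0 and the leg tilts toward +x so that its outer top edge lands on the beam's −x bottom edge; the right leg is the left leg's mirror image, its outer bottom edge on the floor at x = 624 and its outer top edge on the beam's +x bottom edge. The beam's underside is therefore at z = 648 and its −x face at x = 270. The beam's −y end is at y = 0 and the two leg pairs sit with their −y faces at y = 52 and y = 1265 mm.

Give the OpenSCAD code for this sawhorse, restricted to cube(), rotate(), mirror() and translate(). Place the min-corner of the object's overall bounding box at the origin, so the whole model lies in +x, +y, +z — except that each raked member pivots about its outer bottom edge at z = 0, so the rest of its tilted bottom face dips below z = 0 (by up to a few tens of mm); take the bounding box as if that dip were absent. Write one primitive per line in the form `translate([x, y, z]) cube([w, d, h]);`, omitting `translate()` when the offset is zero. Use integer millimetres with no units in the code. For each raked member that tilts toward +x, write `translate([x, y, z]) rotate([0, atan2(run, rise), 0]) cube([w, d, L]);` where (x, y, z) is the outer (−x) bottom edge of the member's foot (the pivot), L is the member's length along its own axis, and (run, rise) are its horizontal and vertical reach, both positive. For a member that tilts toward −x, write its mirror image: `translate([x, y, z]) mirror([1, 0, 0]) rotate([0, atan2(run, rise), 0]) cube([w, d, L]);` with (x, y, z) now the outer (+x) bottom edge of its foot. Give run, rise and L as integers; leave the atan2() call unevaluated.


translate([270, 0, 648]) cube([84, 1370, 65]);
translate([0, 52, 0]) rotate([0, atan2(270, 648), 0]) cube([32, 53, 702]);
translate([624, 52, 0]) mirror([1, 0, 0]) rotate([0, atan2(270, 648), 0]) cube([32, 53, 702]);
translate([0, 1265, 0]) rotate([0, atan2(270, 648), 0]) cube([32, 53, 702]);
translate([624, 1265, 0]) mirror([1, 0, 0]) rotate([0, atan2(270, 648), 0]) cube([32, 53, 702]);


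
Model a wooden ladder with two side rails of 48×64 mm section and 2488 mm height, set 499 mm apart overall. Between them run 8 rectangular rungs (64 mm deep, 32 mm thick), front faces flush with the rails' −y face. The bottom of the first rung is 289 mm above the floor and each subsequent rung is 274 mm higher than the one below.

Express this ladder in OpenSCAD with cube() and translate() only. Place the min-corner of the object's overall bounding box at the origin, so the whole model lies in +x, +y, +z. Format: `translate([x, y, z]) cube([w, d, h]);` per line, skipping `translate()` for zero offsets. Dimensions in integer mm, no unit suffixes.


cube([48, 64, 2488]);
translate([451, 0, 0]) cube([48, 64, 2488]);
translate([48, 0, 289]) cube([403, 64, 32]);
translate([48, 0, 563]) cube([403, 64, 32]);
translate([48, 0, 837]) cube([403, 64, 32]);
translate([48, 0, 1111]) cube([403, 64, 32]);
translate([48, 0, 1385]) cube([403, 64, 32]);
translate([48, 0, 1659]) cube([403, 64, 32]);
translate([48, 0, 1933]) cube([403, 64, 32]);
translate([48, 0, 2207]) cube([403, 64, 32]);


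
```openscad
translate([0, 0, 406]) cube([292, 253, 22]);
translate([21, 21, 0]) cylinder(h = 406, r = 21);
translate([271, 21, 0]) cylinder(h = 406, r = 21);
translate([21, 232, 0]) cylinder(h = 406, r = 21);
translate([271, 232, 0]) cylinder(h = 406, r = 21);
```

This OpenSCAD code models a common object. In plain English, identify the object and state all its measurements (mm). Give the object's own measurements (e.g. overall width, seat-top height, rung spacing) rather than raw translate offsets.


A simple wooden stool: a rectangular seat 292 mm (x) by 253 mm (y), 22 mm thick, top face at z = 428 mm, on four round legs, each 42 mm in diameter. The legs rest on z = 0, each leg's axis is inset half a diameter from the nearest pair of seat edges (so the leg's bounding box is flush with the corner).


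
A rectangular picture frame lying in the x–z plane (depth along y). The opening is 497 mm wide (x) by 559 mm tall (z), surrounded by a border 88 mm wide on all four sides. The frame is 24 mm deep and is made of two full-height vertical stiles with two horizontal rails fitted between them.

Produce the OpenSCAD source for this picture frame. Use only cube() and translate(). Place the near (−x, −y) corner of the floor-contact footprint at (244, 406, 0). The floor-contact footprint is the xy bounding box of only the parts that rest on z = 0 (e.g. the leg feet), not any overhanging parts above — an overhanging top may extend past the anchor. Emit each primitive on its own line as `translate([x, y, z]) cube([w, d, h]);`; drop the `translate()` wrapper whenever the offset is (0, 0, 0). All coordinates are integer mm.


translate([244, 406, 0]) cube([88, 24, 735]);
translate([829, 406, 0]) cube([88, 24, 735]);
translate([332, 406, 0]) cube([497, 24, 88]);
translate([332, 406, 647]) cube([497, 24, 88]);


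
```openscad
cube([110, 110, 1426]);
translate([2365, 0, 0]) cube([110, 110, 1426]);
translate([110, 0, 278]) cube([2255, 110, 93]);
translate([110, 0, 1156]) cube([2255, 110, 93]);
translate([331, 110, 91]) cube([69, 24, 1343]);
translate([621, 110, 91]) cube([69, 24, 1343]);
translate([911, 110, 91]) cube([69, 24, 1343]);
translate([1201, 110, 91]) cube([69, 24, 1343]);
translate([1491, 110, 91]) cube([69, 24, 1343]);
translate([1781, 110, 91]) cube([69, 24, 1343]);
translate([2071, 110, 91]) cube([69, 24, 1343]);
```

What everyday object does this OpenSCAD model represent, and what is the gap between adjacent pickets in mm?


A fence section. The picket gap is 221 mm.

Two posts, two rails, 7 pickets — a fence section. Span 2255 mm holds 7 pickets of 69 mm with 8 equal gaps: ⌊(2255 − 7·69) / 8⌋ = 221 mm.
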